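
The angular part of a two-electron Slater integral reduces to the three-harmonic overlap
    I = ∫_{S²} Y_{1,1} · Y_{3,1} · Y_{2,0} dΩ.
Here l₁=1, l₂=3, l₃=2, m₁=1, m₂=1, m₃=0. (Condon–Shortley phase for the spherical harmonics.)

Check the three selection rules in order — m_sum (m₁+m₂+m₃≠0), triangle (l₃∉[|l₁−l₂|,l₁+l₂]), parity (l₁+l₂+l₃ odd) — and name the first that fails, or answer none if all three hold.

m_sum

azimuthal sum: 1 + 1 + 0 = 2  ✗
2 ≤ 2 ≤ 4 (triangle on l)
L = 1 + 3 + 2 = 6 (even)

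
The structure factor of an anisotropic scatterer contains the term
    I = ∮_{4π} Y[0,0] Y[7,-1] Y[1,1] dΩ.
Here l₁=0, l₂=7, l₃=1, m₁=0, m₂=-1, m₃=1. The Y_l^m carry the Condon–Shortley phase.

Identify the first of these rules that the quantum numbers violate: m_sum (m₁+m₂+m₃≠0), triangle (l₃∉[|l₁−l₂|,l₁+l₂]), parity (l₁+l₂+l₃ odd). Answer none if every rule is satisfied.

triangle

azimuthal sum: 0 − 1 + 1 = 0  ✓
7 ≤ 1 ≤ 7 (triangle on l)  ✗
L = 0 + 7 + 1 = 8 (even)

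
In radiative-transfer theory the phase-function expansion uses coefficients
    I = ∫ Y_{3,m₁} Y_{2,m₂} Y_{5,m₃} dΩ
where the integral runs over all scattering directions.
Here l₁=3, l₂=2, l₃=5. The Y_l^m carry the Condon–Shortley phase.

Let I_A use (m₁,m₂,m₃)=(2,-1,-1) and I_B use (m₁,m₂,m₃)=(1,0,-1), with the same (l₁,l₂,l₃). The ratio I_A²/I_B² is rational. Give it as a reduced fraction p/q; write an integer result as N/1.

4/15

Same 3,2,5: normalisation and zero-m 3j drop out of the ratio.
A: Δ: 0! 6! 4! / 11! → 1/2310; sum: t=0:+1/720 = 1/720; 3j²(3 2 5; 2 -1 -1) = Δ·Π!·Σ² = 4/385  (sign +1)
B: Δ: 0! 6! 4! / 11! → 1/2310; sum: t=0:+1/192 = 1/192; 3j²(3 2 5; 1 0 -1) = Δ·Π!·Σ² = 3/77  (sign +1)
I_A²/I_B² = (4/385)/(3/77) = 4/15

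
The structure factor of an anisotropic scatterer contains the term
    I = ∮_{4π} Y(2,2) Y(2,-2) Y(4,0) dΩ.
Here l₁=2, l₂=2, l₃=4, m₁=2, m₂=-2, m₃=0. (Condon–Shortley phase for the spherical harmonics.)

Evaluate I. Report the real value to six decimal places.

Rules hold: Σm=0, L=8 even, 0≤4≤4.
N = 5·5·9 = 225
Δ = 0!·4!·4!/9! = 1/630
Racah Σ t=0..0: t=0:+1/16 = 1/16
⇒ 3j(2 2 4; 0 0 0)² = 2/35, sgn +1
Racah Σ t=0..0: t=0:+1/576 = 1/576
⇒ 3j(2 2 4; 2 -2 0)² = 1/630, sgn +1
4πI² = N·(3j₀)²·(3jₘ)² = 1/49
I = +1·√(0.0204082/4π) = 0.04029926

0.040299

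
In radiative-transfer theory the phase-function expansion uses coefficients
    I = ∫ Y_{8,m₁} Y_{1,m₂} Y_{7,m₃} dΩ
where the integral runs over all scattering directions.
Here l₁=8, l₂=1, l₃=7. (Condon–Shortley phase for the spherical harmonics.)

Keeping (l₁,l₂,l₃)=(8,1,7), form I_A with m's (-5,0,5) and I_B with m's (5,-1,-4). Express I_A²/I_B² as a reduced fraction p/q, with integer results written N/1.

l's match ⇒ only the (l;m) 3-j factors differ between A and B.
A: triangle coeff Δ(8,1,7) = 1/2040; Σ_t [1,1]: t=1:−1/958003200 = -1/958003200; (3j)²=13/680 [(8 1 7; -5 0 5)], sign=-1
B: triangle coeff Δ(8,1,7) = 1/2040; Σ_t [0,0]: t=0:+1/479001600 = 1/479001600; (3j)²=13/340 [(8 1 7; 5 -1 -4)], sign=-1
I_A²/I_B² = (13/680)/(13/340) = 1/2

1/2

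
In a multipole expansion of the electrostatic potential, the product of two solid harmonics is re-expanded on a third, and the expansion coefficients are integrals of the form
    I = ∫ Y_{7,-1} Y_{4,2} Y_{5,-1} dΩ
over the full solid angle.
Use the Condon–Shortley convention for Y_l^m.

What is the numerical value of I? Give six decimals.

0.093380

Checks pass: Σm=0; 16 even; l₃=5∈[3,11].
(2·7+1)(2·4+1)(2·5+1) = 1485
Δ: 6! 8! 2! / 17! → 1/6126120
sum: t=2:+1/69120 t=3:−1/20736 t=4:+1/69120 = -1/51840
3j²(7 4 5; 0 0 0) = Δ·Π!·Σ² = 280/21879  (sign +1)
sum: t=4:+1/55296 t=5:−1/86400 t=6:+1/2073600 = 29/4147200
3j²(7 4 5; -1 2 -1) = Δ·Π!·Σ² = 841/145860  (sign +1)
combine: 4πI² = 1485·280/21879·841/145860 = 58870/537251
take √, sign +1: I = 0.09337991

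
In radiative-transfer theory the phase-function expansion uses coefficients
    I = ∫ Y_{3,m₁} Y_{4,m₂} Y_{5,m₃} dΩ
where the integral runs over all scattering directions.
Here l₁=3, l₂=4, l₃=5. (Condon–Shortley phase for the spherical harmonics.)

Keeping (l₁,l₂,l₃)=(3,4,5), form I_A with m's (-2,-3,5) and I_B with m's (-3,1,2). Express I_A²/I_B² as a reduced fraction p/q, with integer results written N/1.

Same 3,4,5: normalisation and zero-m 3j drop out of the ratio.
A: Δ: 2! 4! 6! / 13! → 1/180180; sum: t=1:−1/17280 = -1/17280; 3j²(3 4 5; -2 -3 5) = Δ·Π!·Σ² = 35/858  (sign -1)
B: Δ: 2! 4! 6! / 13! → 1/180180; sum: t=2:+1/1728 = 1/1728; 3j²(3 4 5; -3 1 2) = Δ·Π!·Σ² = 25/858  (sign -1)
I_A²/I_B² = (35/858)/(25/858) = 7/5

7/5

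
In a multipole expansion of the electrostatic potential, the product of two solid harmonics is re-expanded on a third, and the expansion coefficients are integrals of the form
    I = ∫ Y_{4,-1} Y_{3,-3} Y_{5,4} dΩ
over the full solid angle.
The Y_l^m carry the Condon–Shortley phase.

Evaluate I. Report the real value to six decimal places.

Checks pass: Σm=0; 12 even; l₃=5∈[1,7].
(2·4+1)(2·3+1)(2·5+1) = 693
Δ: 2! 6! 4! / 13! → 1/180180
sum: t=0:+1/576 t=1:−1/144 t=2:+1/576 = -1/288
3j²(4 3 5; 0 0 0) = Δ·Π!·Σ² = 20/1001  (sign +1)
sum: t=0:+1/5760 = 1/5760
3j²(4 3 5; -1 -3 4) = Δ·Π!·Σ² = 9/286  (sign -1)
combine: 4πI² = 693·20/1001·9/286 = 810/1859
take √, sign -1: I = -0.18620781

-0.186208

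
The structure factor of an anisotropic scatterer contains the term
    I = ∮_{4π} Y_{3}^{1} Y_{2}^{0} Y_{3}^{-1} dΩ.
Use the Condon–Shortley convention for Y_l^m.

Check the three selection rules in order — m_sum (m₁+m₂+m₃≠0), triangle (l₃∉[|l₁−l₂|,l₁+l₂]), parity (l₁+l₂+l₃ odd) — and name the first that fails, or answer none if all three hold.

Σmᵢ = 0  ✓
l₃∈[|l₁−l₂|,l₁+l₂]=[1,5], have l₃=3  ✓
Σlᵢ = 8 ⇒ even  ✓

none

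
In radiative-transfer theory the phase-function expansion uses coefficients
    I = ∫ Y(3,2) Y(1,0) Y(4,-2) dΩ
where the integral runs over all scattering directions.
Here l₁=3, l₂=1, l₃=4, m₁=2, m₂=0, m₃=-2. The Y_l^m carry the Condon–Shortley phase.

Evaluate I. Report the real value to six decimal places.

0.213244

Checks pass: Σm=0; 8 even; l₃=4∈[2,4].
(2·3+1)(2·1+1)(2·4+1) = 189
Δ: 0! 6! 2! / 9! → 1/252
sum: t=0:+1/36 = 1/36
3j²(3 1 4; 0 0 0) = Δ·Π!·Σ² = 4/63  (sign +1)
sum: t=0:+1/120 = 1/120
3j²(3 1 4; 2 0 -2) = Δ·Π!·Σ² = 1/21  (sign +1)
combine: 4πI² = 189·4/63·1/21 = 4/7
take √, sign +1: I = 0.21324362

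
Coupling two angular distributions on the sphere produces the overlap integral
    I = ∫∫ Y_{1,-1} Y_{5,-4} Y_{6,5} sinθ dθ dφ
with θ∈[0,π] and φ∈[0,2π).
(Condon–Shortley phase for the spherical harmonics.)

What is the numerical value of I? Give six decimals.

m-sum 0 ✓  L=12 even ✓  4≤6≤6 ✓
Π(2lᵢ+1) = 3×11×13 = 429
triangle coeff Δ(1,5,6) = 1/858
Σ_t [0,0]: t=0:+1/14400 = 1/14400
(3j)²=6/143 [(1 5 6; 0 0 0)], sign=+1
Σ_t [0,0]: t=0:+1/725760 = 1/725760
(3j)²=5/78 [(1 5 6; -1 -4 5)], sign=-1
⇒ 4πI² = 15/13
I = (-1)√(15/13/(4π)) = -0.30301841

-0.303018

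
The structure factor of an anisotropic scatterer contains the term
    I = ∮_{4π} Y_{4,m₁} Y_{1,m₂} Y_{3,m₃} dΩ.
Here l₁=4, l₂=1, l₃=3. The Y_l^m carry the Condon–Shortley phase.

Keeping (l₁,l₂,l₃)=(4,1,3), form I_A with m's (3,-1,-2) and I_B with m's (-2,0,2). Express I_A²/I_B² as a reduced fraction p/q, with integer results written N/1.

7/4

Shared (l₁,l₂,l₃)=(4,1,3): N and (l;000)² cancel in I_A²/I_B².
A: Δ = 2!·6!·0!/9! = 1/252; Racah Σ t=0..0: t=0:+1/240 = 1/240; ⇒ 3j(4 1 3; 3 -1 -2)² = 1/12, sgn -1
B: Δ = 2!·6!·0!/9! = 1/252; Racah Σ t=1..1: t=1:−1/120 = -1/120; ⇒ 3j(4 1 3; -2 0 2)² = 1/21, sgn +1
I_A²/I_B² = (1/12)/(1/21) = 7/4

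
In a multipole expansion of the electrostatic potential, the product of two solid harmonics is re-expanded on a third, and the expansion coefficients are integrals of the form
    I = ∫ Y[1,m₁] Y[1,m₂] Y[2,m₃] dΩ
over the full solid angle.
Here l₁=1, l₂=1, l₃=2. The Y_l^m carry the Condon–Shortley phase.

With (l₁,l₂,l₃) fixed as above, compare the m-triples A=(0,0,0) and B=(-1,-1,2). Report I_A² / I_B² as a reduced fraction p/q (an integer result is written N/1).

2/3

l's match ⇒ only the (l;m) 3-j factors differ between A and B.
A: triangle coeff Δ(1,1,2) = 1/30; Σ_t [0,0]: t=0:+1/1 = 1/1; (3j)²=2/15 [(1 1 2; 0 0 0)], sign=+1
B: triangle coeff Δ(1,1,2) = 1/30; Σ_t [0,0]: t=0:+1/4 = 1/4; (3j)²=1/5 [(1 1 2; -1 -1 2)], sign=+1
I_A²/I_B² = (2/15)/(1/5) = 2/3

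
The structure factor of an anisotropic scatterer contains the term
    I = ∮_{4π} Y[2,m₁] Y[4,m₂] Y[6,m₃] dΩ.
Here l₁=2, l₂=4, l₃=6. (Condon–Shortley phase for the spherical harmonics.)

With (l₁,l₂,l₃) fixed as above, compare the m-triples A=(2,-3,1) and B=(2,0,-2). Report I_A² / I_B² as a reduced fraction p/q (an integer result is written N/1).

Shared (l₁,l₂,l₃)=(2,4,6): N and (l;000)² cancel in I_A²/I_B².
A: Δ = 0!·4!·8!/13! = 1/6435; Racah Σ t=0..0: t=0:+1/120960 = 1/120960; ⇒ 3j(2 4 6; 2 -3 1)² = 1/1287, sgn -1
B: Δ = 0!·4!·8!/13! = 1/6435; Racah Σ t=0..0: t=0:+1/13824 = 1/13824; ⇒ 3j(2 4 6; 2 0 -2)² = 14/1287, sgn +1
I_A²/I_B² = (1/1287)/(14/1287) = 1/14

1/14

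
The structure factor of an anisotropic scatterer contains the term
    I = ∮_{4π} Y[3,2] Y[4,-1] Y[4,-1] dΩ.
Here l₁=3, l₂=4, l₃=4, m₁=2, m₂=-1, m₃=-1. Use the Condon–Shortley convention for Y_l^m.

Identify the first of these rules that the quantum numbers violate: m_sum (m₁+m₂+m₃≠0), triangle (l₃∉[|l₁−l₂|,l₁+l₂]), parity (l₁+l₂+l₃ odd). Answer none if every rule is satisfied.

parity

Σmᵢ = 0  ✓
l₃∈[|l₁−l₂|,l₁+l₂]=[1,7], have l₃=4  ✓
Σlᵢ = 11 ⇒ odd  ✗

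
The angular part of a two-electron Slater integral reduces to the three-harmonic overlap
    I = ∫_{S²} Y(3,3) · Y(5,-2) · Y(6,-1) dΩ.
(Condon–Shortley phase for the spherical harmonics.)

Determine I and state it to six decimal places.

0.145631

Rules hold: Σm=0, L=14 even, 2≤6≤8.
N = 7·11·13 = 1001
Δ = 2!·4!·8!/15! = 1/675675
Racah Σ t=0..2: t=0:+1/8640 t=1:−1/2304 t=2:+1/8640 = -7/34560
⇒ 3j(3 5 6; 0 0 0)² = 7/429, sgn -1
Racah Σ t=0..0: t=0:+1/34560 = 1/34560
⇒ 3j(3 5 6; 3 -2 -1)² = 7/429, sgn -1
4πI² = N·(3j₀)²·(3jₘ)² = 343/1287
I = +1·√(0.266511/4π) = 0.14563067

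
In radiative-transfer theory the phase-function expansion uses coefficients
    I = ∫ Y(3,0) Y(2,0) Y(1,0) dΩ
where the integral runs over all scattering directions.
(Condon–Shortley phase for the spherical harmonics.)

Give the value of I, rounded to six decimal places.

0.247767

Checks pass: Σm=0; 6 even; l₃=1∈[1,5].
(2·3+1)(2·2+1)(2·1+1) = 105
Δ: 4! 2! 0! / 7! → 1/105
sum: t=2:+1/4 = 1/4
3j²(3 2 1; 0 0 0) = Δ·Π!·Σ² = 3/35  (sign -1)
(m-triple is (0,0,0) — same symbol as above.)
combine: 4πI² = 105·3/35·3/35 = 27/35
take √, sign +1: I = 0.24776670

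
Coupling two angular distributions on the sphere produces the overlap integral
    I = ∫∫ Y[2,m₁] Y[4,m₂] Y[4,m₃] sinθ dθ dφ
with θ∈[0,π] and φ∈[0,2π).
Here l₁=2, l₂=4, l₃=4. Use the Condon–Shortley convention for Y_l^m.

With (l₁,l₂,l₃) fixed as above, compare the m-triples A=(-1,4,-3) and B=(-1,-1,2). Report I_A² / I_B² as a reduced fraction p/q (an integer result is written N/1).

196/81

l's match ⇒ only the (l;m) 3-j factors differ between A and B.
A: triangle coeff Δ(2,4,4) = 1/13860; Σ_t [2,2]: t=2:+1/1440 = 1/1440; (3j)²=7/165 [(2 4 4; -1 4 -3)], sign=-1
B: triangle coeff Δ(2,4,4) = 1/13860; Σ_t [1,2]: t=1:−1/96 t=2:+1/240 = -1/160; (3j)²=27/1540 [(2 4 4; -1 -1 2)], sign=-1
I_A²/I_B² = (7/165)/(27/1540) = 196/81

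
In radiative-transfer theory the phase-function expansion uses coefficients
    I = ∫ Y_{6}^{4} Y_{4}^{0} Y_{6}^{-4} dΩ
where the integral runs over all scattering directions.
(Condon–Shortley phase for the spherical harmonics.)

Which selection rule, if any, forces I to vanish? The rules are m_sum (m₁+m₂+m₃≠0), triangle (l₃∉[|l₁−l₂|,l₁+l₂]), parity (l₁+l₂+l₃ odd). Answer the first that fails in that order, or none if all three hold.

m₁+m₂+m₃ = 4 + 0 − 4 = 0  ✓
triangle: |6−4|=2 ≤ l₃=6 ≤ 6+4=10  ✓
parity: l₁+l₂+l₃ = 16 is even  ✓

none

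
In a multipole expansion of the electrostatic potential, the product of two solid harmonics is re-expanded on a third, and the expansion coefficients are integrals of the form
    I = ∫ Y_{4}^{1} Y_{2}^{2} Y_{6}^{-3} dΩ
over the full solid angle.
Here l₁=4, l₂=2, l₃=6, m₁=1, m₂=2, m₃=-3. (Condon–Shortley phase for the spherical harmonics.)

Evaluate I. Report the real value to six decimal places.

-0.178526

m-sum 0 ✓  L=12 even ✓  2≤6≤6 ✓
Π(2lᵢ+1) = 9×5×13 = 585
triangle coeff Δ(4,2,6) = 1/6435
Σ_t [0,0]: t=0:+1/2304 = 1/2304
(3j)²=5/143 [(4 2 6; 0 0 0)], sign=+1
Σ_t [0,0]: t=0:+1/17280 = 1/17280
(3j)²=14/715 [(4 2 6; 1 2 -3)], sign=-1
⇒ 4πI² = 630/1573
I = (-1)√(630/1573/(4π)) = -0.17852580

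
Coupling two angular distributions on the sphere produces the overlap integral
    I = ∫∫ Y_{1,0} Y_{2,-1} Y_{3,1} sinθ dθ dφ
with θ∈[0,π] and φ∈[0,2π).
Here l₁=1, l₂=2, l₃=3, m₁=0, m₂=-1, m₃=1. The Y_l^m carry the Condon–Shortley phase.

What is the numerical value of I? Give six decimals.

-0.233597

Checks pass: Σm=0; 6 even; l₃=3∈[1,3].
(2·1+1)(2·2+1)(2·3+1) = 105
Δ: 0! 2! 4! / 7! → 1/105
sum: t=0:+1/4 = 1/4
3j²(1 2 3; 0 0 0) = Δ·Π!·Σ² = 3/35  (sign -1)
sum: t=0:+1/6 = 1/6
3j²(1 2 3; 0 -1 1) = Δ·Π!·Σ² = 8/105  (sign +1)
combine: 4πI² = 105·3/35·8/105 = 24/35
take √, sign -1: I = -0.23359668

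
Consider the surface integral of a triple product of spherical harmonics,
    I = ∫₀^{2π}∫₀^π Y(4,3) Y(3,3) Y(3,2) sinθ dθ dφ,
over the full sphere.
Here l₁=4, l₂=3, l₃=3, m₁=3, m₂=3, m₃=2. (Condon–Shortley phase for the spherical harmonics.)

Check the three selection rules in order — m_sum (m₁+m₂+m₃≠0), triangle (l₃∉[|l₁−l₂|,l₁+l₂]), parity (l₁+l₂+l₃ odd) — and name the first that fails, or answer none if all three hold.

m_sum

m₁+m₂+m₃ = 3 + 3 + 2 = 8  ✗
triangle: |4−3|=1 ≤ l₃=3 ≤ 4+3=7
parity: l₁+l₂+l₃ = 10 is even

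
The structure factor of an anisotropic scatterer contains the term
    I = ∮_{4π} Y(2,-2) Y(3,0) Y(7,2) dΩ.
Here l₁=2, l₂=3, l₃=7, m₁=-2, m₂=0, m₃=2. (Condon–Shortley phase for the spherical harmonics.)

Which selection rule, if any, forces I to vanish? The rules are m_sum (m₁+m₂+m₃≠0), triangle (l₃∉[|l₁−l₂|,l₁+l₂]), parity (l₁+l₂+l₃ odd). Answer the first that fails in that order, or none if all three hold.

triangle

azimuthal sum: -2 + 0 + 2 = 0  ✓
1 ≤ 7 ≤ 5 (triangle on l)  ✗
L = 2 + 3 + 7 = 12 (even)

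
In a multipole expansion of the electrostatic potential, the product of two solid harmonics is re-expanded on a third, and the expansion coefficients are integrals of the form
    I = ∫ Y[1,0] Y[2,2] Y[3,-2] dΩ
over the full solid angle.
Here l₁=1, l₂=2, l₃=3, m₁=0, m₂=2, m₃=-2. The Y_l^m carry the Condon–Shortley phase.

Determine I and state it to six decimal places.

Rules hold: Σm=0, L=6 even, 1≤3≤3.
N = 3·5·7 = 105
Δ = 0!·2!·4!/7! = 1/105
Racah Σ t=0..0: t=0:+1/4 = 1/4
⇒ 3j(1 2 3; 0 0 0)² = 3/35, sgn -1
Racah Σ t=0..0: t=0:+1/24 = 1/24
⇒ 3j(1 2 3; 0 2 -2)² = 1/21, sgn -1
4πI² = N·(3j₀)²·(3jₘ)² = 3/7
I = +1·√(0.428571/4π) = 0.18467439

0.184674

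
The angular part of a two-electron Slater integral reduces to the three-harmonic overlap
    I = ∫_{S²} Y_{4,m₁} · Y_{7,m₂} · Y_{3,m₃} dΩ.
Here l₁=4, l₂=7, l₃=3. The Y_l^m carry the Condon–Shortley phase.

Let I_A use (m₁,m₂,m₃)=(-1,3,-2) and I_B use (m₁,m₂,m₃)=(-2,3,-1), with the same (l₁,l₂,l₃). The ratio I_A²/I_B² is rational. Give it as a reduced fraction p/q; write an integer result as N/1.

Shared (l₁,l₂,l₃)=(4,7,3): N and (l;000)² cancel in I_A²/I_B².
A: Δ = 8!·0!·6!/15! = 1/45045; Racah Σ t=5..5: t=5:−1/86400 = -1/86400; ⇒ 3j(4 7 3; -1 3 -2)² = 16/715, sgn +1
B: Δ = 8!·0!·6!/15! = 1/45045; Racah Σ t=6..6: t=6:+1/69120 = 1/69120; ⇒ 3j(4 7 3; -2 3 -1)² = 4/143, sgn +1
I_A²/I_B² = (16/715)/(4/143) = 4/5

4/5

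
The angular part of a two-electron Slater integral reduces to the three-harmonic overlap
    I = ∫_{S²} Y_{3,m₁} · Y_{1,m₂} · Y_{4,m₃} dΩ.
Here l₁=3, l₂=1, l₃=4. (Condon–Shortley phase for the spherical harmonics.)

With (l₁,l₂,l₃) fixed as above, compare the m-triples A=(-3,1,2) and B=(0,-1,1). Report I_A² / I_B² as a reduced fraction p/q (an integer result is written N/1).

l's match ⇒ only the (l;m) 3-j factors differ between A and B.
A: triangle coeff Δ(3,1,4) = 1/252; Σ_t [0,0]: t=0:+1/1440 = 1/1440; (3j)²=1/252 [(3 1 4; -3 1 2)], sign=+1
B: triangle coeff Δ(3,1,4) = 1/252; Σ_t [0,0]: t=0:+1/72 = 1/72; (3j)²=5/126 [(3 1 4; 0 -1 1)], sign=-1
I_A²/I_B² = (1/252)/(5/126) = 1/10

1/10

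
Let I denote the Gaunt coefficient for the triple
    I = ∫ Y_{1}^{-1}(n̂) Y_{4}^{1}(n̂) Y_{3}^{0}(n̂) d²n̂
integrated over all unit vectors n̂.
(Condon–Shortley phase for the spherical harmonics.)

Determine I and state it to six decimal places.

m-sum 0 ✓  L=8 even ✓  3≤3≤5 ✓
Π(2lᵢ+1) = 3×9×7 = 189
triangle coeff Δ(1,4,3) = 1/252
Σ_t [1,1]: t=1:−1/36 = -1/36
(3j)²=4/63 [(1 4 3; 0 0 0)], sign=+1
Σ_t [2,2]: t=2:+1/72 = 1/72
(3j)²=5/126 [(1 4 3; -1 1 0)], sign=-1
⇒ 4πI² = 10/21
I = (-1)√(10/21/(4π)) = -0.19466390

-0.194664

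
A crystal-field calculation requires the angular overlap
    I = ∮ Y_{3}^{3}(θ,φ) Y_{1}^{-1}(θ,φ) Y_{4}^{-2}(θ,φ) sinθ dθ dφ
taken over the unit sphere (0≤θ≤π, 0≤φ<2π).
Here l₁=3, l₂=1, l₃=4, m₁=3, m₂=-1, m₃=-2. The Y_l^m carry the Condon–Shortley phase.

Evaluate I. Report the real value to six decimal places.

0.061558

Rules hold: Σm=0, L=8 even, 2≤4≤4.
N = 7·3·9 = 189
Δ = 0!·6!·2!/9! = 1/252
Racah Σ t=0..0: t=0:+1/36 = 1/36
⇒ 3j(3 1 4; 0 0 0)² = 4/63, sgn +1
Racah Σ t=0..0: t=0:+1/1440 = 1/1440
⇒ 3j(3 1 4; 3 -1 -2)² = 1/252, sgn +1
4πI² = N·(3j₀)²·(3jₘ)² = 1/21
I = +1·√(0.047619/4π) = 0.06155813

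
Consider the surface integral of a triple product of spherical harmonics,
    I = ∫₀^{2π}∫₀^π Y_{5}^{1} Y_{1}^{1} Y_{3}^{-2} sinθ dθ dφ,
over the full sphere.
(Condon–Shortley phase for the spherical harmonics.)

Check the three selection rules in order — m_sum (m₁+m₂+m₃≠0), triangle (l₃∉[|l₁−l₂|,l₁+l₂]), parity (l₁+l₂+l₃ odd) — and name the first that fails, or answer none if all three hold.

triangle

Σmᵢ = 0  ✓
l₃∈[|l₁−l₂|,l₁+l₂]=[4,6], have l₃=3  ✗
Σlᵢ = 9 ⇒ odd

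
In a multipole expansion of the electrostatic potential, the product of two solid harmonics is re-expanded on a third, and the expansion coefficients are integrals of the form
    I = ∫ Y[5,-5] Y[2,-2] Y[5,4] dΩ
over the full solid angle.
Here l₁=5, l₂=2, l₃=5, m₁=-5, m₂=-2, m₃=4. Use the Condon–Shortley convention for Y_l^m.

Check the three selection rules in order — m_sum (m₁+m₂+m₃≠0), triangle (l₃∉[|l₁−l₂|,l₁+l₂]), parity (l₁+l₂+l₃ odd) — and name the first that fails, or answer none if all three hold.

m_sum

m₁+m₂+m₃ = -5 − 2 + 4 = -3  ✗
triangle: |5−2|=3 ≤ l₃=5 ≤ 5+2=7
parity: l₁+l₂+l₃ = 12 is even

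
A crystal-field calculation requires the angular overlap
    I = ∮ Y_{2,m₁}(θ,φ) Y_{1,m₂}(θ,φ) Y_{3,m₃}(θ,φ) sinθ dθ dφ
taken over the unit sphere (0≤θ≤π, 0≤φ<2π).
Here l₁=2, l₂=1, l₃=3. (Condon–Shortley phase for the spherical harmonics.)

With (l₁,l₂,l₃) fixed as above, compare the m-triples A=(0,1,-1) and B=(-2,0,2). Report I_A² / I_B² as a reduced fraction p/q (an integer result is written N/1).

6/5

Shared (l₁,l₂,l₃)=(2,1,3): N and (l;000)² cancel in I_A²/I_B².
A: Δ = 0!·4!·2!/7! = 1/105; Racah Σ t=0..0: t=0:+1/8 = 1/8; ⇒ 3j(2 1 3; 0 1 -1)² = 2/35, sgn +1
B: Δ = 0!·4!·2!/7! = 1/105; Racah Σ t=0..0: t=0:+1/24 = 1/24; ⇒ 3j(2 1 3; -2 0 2)² = 1/21, sgn -1
I_A²/I_B² = (2/35)/(1/21) = 6/5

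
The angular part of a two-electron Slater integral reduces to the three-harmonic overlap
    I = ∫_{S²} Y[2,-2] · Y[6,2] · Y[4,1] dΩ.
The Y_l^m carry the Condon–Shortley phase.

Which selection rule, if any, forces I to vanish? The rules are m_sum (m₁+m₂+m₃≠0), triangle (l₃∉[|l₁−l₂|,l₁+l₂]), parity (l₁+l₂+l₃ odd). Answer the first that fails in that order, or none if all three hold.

m₁+m₂+m₃ = -2 + 2 + 1 = 1  ✗
triangle: |2−6|=4 ≤ l₃=4 ≤ 2+6=8
parity: l₁+l₂+l₃ = 12 is even

m_sum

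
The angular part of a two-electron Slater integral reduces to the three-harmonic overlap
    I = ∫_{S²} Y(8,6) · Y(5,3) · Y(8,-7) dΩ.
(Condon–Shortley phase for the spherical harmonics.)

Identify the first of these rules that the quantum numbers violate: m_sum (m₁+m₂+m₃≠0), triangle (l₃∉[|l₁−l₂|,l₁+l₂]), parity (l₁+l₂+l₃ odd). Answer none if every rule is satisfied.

m_sum

Σmᵢ = 2  ✗
l₃∈[|l₁−l₂|,l₁+l₂]=[3,13], have l₃=8
Σlᵢ = 21 ⇒ odd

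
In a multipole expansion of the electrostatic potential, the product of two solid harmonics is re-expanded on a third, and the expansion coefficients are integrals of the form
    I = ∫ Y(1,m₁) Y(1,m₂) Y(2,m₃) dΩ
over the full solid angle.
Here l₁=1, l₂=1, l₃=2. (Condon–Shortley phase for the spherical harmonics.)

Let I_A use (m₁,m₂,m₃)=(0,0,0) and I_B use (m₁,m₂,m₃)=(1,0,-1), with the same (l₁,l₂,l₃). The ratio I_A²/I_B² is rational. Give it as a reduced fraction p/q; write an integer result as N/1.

4/3

l's match ⇒ only the (l;m) 3-j factors differ between A and B.
A: triangle coeff Δ(1,1,2) = 1/30; Σ_t [0,0]: t=0:+1/1 = 1/1; (3j)²=2/15 [(1 1 2; 0 0 0)], sign=+1
B: triangle coeff Δ(1,1,2) = 1/30; Σ_t [0,0]: t=0:+1/2 = 1/2; (3j)²=1/10 [(1 1 2; 1 0 -1)], sign=-1
I_A²/I_B² = (2/15)/(1/10) = 4/3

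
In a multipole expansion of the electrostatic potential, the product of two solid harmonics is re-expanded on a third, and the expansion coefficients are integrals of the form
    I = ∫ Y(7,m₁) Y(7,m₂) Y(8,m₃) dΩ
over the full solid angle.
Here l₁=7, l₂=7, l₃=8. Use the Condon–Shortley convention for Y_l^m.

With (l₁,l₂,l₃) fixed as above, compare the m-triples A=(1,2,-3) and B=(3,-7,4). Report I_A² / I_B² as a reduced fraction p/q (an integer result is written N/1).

Same 7,7,8: normalisation and zero-m 3j drop out of the ratio.
A: Δ: 6! 8! 8! / 23! → 1/22086194130; sum: t=1:−1/3483648000 t=2:+1/139345920 t=3:−1/37324800 t=4:+1/49766400 t=5:−1/348364800 t=6:+1/20901888000 = -11/4180377600; 3j²(7 7 8; 1 2 -3) = Δ·Π!·Σ² = 550/289731  (sign +1)
B: Δ: 6! 8! 8! / 23! → 1/22086194130; sum: t=0:+1/16721510400 = 1/16721510400; 3j²(7 7 8; 3 -7 4) = Δ·Π!·Σ² = 105/7429  (sign +1)
I_A²/I_B² = (550/289731)/(105/7429) = 110/819

110/819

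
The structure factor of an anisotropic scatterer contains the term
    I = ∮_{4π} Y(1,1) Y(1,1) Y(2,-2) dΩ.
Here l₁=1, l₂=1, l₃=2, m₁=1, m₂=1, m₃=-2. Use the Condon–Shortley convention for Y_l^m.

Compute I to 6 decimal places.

0.309019

m-sum 0 ✓  L=4 even ✓  0≤2≤2 ✓
Π(2lᵢ+1) = 3×3×5 = 45
triangle coeff Δ(1,1,2) = 1/30
Σ_t [0,0]: t=0:+1/1 = 1/1
(3j)²=2/15 [(1 1 2; 0 0 0)], sign=+1
Σ_t [0,0]: t=0:+1/4 = 1/4
(3j)²=1/5 [(1 1 2; 1 1 -2)], sign=+1
⇒ 4πI² = 6/5
I = (+1)√(6/5/(4π)) = 0.30901936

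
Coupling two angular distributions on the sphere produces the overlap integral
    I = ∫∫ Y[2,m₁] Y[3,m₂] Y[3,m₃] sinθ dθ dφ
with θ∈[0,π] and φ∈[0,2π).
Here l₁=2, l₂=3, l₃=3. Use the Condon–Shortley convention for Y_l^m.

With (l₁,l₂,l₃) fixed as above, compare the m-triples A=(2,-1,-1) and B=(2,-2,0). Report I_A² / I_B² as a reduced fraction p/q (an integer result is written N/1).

6/5

Same 2,3,3: normalisation and zero-m 3j drop out of the ratio.
A: Δ: 2! 2! 4! / 9! → 1/3780; sum: t=0:+1/16 = 1/16; 3j²(2 3 3; 2 -1 -1) = Δ·Π!·Σ² = 2/35  (sign +1)
B: Δ: 2! 2! 4! / 9! → 1/3780; sum: t=0:+1/24 = 1/24; 3j²(2 3 3; 2 -2 0) = Δ·Π!·Σ² = 1/21  (sign -1)
I_A²/I_B² = (2/35)/(1/21) = 6/5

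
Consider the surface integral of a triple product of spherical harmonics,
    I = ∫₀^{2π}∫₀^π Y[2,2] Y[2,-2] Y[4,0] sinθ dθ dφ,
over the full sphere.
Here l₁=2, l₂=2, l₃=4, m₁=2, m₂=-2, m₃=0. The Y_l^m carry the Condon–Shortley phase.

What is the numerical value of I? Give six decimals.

0.040299

Checks pass: Σm=0; 8 even; l₃=4∈[0,4].
(2·2+1)(2·2+1)(2·4+1) = 225
Δ: 0! 4! 4! / 9! → 1/630
sum: t=0:+1/16 = 1/16
3j²(2 2 4; 0 0 0) = Δ·Π!·Σ² = 2/35  (sign +1)
sum: t=0:+1/576 = 1/576
3j²(2 2 4; 2 -2 0) = Δ·Π!·Σ² = 1/630  (sign +1)
combine: 4πI² = 225·2/35·1/630 = 1/49
take √, sign +1: I = 0.04029926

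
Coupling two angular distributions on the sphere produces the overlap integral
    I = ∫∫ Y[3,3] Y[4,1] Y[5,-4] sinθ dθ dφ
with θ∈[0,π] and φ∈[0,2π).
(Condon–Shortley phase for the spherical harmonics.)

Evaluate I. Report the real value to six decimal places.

-0.186208

m-sum 0 ✓  L=12 even ✓  1≤5≤7 ✓
Π(2lᵢ+1) = 7×9×11 = 693
triangle coeff Δ(3,4,5) = 1/180180
Σ_t [0,2]: t=0:+1/576 t=1:−1/144 t=2:+1/576 = -1/288
(3j)²=20/1001 [(3 4 5; 0 0 0)], sign=+1
Σ_t [0,0]: t=0:+1/5760 = 1/5760
(3j)²=9/286 [(3 4 5; 3 1 -4)], sign=-1
⇒ 4πI² = 810/1859
I = (-1)√(810/1859/(4π)) = -0.18620781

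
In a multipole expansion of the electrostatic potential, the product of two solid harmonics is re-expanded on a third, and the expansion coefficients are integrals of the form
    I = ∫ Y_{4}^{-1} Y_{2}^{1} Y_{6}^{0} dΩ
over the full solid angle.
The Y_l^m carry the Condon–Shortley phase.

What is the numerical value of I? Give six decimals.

Checks pass: Σm=0; 12 even; l₃=6∈[2,6].
(2·4+1)(2·2+1)(2·6+1) = 585
Δ: 0! 8! 4! / 13! → 1/6435
sum: t=0:+1/2304 = 1/2304
3j²(4 2 6; 0 0 0) = Δ·Π!·Σ² = 5/143  (sign +1)
sum: t=0:+1/4320 = 1/4320
3j²(4 2 6; -1 1 0) = Δ·Π!·Σ² = 8/429  (sign +1)
combine: 4πI² = 585·5/143·8/429 = 600/1573
take √, sign +1: I = 0.17422334

0.174223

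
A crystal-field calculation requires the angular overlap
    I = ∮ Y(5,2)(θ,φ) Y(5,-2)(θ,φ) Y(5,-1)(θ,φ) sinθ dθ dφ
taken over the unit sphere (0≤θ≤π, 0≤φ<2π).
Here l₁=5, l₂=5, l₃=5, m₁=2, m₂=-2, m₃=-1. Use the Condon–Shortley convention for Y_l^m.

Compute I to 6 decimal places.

0.000000

2 − 2 − 1 = -1 ≠ 0: azimuthal integral kills it; I = 0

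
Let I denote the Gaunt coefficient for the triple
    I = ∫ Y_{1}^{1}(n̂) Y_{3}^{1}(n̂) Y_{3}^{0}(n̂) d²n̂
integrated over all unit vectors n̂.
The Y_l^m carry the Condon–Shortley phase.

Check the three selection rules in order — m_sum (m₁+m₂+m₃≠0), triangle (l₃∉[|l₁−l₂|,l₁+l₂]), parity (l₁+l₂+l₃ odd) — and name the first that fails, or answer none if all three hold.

m_sum

m₁+m₂+m₃ = 1 + 1 + 0 = 2  ✗
triangle: |1−3|=2 ≤ l₃=3 ≤ 1+3=4
parity: l₁+l₂+l₃ = 7 is odd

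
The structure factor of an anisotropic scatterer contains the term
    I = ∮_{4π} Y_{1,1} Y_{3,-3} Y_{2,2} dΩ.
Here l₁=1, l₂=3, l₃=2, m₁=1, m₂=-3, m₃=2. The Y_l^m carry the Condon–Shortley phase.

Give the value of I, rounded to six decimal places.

-0.319865

m-sum 0 ✓  L=6 even ✓  2≤2≤4 ✓
Π(2lᵢ+1) = 3×7×5 = 105
triangle coeff Δ(1,3,2) = 1/105
Σ_t [1,1]: t=1:−1/4 = -1/4
(3j)²=3/35 [(1 3 2; 0 0 0)], sign=-1
Σ_t [0,0]: t=0:+1/48 = 1/48
(3j)²=1/7 [(1 3 2; 1 -3 2)], sign=+1
⇒ 4πI² = 9/7
I = (-1)√(9/7/(4π)) = -0.31986543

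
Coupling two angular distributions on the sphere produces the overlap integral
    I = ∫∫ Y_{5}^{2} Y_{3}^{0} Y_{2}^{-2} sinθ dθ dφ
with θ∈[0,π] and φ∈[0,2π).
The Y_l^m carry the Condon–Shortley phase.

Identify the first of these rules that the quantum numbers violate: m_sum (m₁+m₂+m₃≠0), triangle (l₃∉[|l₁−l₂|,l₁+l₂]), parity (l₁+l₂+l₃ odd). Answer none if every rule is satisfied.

none

Σmᵢ = 0  ✓
l₃∈[|l₁−l₂|,l₁+l₂]=[2,8], have l₃=2  ✓
Σlᵢ = 10 ⇒ even  ✓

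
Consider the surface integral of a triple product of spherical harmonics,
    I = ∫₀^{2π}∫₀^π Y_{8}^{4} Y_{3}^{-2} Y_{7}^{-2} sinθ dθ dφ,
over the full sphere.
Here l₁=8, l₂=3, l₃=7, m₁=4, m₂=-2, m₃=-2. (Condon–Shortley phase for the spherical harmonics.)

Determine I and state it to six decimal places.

Rules hold: Σm=0, L=18 even, 5≤7≤11.
N = 17·7·15 = 1785
Δ = 4!·12!·2!/19! = 1/5290740
Racah Σ t=1..3: t=1:−1/7257600 t=2:+1/2073600 t=3:−1/7257600 = 1/4838400
⇒ 3j(8 3 7; 0 0 0)² = 252/20995, sgn -1
Racah Σ t=0..1: t=0:+1/23224320 t=1:−1/26127360 = 1/209018880
⇒ 3j(8 3 7; 4 -2 -2)² = 275/1058148, sgn -1
4πI² = N·(3j₀)²·(3jₘ)² = 5775/1037153
I = +1·√(0.00556813/4π) = 0.02104988

0.021050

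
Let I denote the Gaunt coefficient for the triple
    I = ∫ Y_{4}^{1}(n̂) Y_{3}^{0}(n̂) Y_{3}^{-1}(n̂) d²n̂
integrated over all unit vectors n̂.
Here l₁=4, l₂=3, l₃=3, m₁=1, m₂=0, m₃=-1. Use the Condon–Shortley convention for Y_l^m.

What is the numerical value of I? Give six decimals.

-0.099323

Checks pass: Σm=0; 10 even; l₃=3∈[1,7].
(2·4+1)(2·3+1)(2·3+1) = 441
Δ: 4! 4! 2! / 11! → 1/34650
sum: t=1:−1/72 t=2:+1/16 t=3:−1/72 = 5/144
3j²(4 3 3; 0 0 0) = Δ·Π!·Σ² = 2/77  (sign -1)
sum: t=1:−1/48 t=2:+1/24 t=3:−1/288 = 5/288
3j²(4 3 3; 1 0 -1) = Δ·Π!·Σ² = 5/462  (sign +1)
combine: 4πI² = 441·2/77·5/462 = 15/121
take √, sign -1: I = -0.09932258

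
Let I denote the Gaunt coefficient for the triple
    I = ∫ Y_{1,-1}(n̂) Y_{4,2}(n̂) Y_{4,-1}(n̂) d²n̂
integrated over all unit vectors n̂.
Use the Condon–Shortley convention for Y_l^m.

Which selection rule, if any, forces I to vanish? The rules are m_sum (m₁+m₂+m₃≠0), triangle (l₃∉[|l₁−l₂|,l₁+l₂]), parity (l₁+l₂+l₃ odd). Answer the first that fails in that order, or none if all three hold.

m₁+m₂+m₃ = -1 + 2 − 1 = 0  ✓
triangle: |1−4|=3 ≤ l₃=4 ≤ 1+4=5  ✓
parity: l₁+l₂+l₃ = 9 is odd  ✗

parity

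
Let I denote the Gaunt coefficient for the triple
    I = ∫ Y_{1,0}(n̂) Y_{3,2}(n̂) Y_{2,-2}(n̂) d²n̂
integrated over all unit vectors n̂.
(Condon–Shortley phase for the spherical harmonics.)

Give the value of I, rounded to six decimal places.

0.184674

m-sum 0 ✓  L=6 even ✓  2≤2≤4 ✓
Π(2lᵢ+1) = 3×7×5 = 105
triangle coeff Δ(1,3,2) = 1/105
Σ_t [1,1]: t=1:−1/4 = -1/4
(3j)²=3/35 [(1 3 2; 0 0 0)], sign=-1
Σ_t [1,1]: t=1:−1/24 = -1/24
(3j)²=1/21 [(1 3 2; 0 2 -2)], sign=-1
⇒ 4πI² = 3/7
I = (+1)√(3/7/(4π)) = 0.18467439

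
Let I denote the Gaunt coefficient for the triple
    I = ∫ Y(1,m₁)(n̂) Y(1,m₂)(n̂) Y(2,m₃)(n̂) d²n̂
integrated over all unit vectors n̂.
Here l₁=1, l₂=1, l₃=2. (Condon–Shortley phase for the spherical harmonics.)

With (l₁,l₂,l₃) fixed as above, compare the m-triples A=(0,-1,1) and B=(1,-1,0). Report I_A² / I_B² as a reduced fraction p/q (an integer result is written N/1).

l's match ⇒ only the (l;m) 3-j factors differ between A and B.
A: triangle coeff Δ(1,1,2) = 1/30; Σ_t [0,0]: t=0:+1/2 = 1/2; (3j)²=1/10 [(1 1 2; 0 -1 1)], sign=-1
B: triangle coeff Δ(1,1,2) = 1/30; Σ_t [0,0]: t=0:+1/4 = 1/4; (3j)²=1/30 [(1 1 2; 1 -1 0)], sign=+1
I_A²/I_B² = (1/10)/(1/30) = 3/1

3/1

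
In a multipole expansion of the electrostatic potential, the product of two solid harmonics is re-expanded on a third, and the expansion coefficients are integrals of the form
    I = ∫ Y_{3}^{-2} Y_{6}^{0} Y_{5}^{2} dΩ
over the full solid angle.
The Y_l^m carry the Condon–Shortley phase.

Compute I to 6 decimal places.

-0.165130

Rules hold: Σm=0, L=14 even, 3≤5≤9.
N = 7·13·11 = 1001
Δ = 4!·2!·8!/15! = 1/675675
Racah Σ t=1..3: t=1:−1/8640 t=2:+1/2304 t=3:−1/8640 = 7/34560
⇒ 3j(3 6 5; 0 0 0)² = 7/429, sgn -1
Racah Σ t=3..4: t=3:−1/8640 t=4:+1/34560 = -1/11520
⇒ 3j(3 6 5; -2 0 2)² = 3/143, sgn +1
4πI² = N·(3j₀)²·(3jₘ)² = 49/143
I = -1·√(0.342657/4π) = -0.16512966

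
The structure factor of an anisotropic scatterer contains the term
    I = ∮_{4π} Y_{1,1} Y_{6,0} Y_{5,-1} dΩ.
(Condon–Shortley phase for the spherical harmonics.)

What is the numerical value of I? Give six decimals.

0.158246

m-sum 0 ✓  L=12 even ✓  5≤5≤7 ✓
Π(2lᵢ+1) = 3×13×11 = 429
triangle coeff Δ(1,6,5) = 1/858
Σ_t [1,1]: t=1:−1/14400 = -1/14400
(3j)²=6/143 [(1 6 5; 0 0 0)], sign=+1
Σ_t [0,0]: t=0:+1/34560 = 1/34560
(3j)²=5/286 [(1 6 5; 1 0 -1)], sign=+1
⇒ 4πI² = 45/143
I = (+1)√(45/143/(4π)) = 0.15824621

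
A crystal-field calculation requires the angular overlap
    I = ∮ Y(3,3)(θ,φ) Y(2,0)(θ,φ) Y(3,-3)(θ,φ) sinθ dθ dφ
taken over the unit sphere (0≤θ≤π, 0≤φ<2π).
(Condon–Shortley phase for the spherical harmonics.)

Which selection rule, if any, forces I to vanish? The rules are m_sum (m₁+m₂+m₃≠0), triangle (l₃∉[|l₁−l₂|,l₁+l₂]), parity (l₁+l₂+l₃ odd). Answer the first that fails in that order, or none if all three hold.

Σmᵢ = 0  ✓
l₃∈[|l₁−l₂|,l₁+l₂]=[1,5], have l₃=3  ✓
Σlᵢ = 8 ⇒ even  ✓

none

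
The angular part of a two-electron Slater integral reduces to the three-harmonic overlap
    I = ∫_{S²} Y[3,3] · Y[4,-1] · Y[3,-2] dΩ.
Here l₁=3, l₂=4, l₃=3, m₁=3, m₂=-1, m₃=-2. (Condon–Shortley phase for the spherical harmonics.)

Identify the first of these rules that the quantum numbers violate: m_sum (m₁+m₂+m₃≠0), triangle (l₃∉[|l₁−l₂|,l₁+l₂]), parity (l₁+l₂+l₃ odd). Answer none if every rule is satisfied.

none

m₁+m₂+m₃ = 3 − 1 − 2 = 0  ✓
triangle: |3−4|=1 ≤ l₃=3 ≤ 3+4=7  ✓
parity: l₁+l₂+l₃ = 10 is even  ✓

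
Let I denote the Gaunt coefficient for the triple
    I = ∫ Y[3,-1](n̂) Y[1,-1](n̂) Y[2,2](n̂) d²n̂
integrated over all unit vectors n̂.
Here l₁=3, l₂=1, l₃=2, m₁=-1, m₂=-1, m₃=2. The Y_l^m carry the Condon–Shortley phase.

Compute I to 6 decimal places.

-0.082589

m-sum 0 ✓  L=6 even ✓  2≤2≤4 ✓
Π(2lᵢ+1) = 7×3×5 = 105
triangle coeff Δ(3,1,2) = 1/105
Σ_t [1,1]: t=1:−1/4 = -1/4
(3j)²=3/35 [(3 1 2; 0 0 0)], sign=-1
Σ_t [0,0]: t=0:+1/48 = 1/48
(3j)²=1/105 [(3 1 2; -1 -1 2)], sign=+1
⇒ 4πI² = 3/35
I = (-1)√(3/35/(4π)) = -0.08258890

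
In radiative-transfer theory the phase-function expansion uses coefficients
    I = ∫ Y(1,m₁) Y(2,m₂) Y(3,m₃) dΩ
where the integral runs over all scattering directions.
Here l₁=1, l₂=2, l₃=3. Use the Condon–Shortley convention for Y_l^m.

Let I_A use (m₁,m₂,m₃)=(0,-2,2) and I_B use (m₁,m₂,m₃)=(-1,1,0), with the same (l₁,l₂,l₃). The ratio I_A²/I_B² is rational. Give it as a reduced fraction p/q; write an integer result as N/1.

5/3

Shared (l₁,l₂,l₃)=(1,2,3): N and (l;000)² cancel in I_A²/I_B².
A: Δ = 0!·2!·4!/7! = 1/105; Racah Σ t=0..0: t=0:+1/24 = 1/24; ⇒ 3j(1 2 3; 0 -2 2)² = 1/21, sgn -1
B: Δ = 0!·2!·4!/7! = 1/105; Racah Σ t=0..0: t=0:+1/12 = 1/12; ⇒ 3j(1 2 3; -1 1 0)² = 1/35, sgn -1
I_A²/I_B² = (1/21)/(1/35) = 5/3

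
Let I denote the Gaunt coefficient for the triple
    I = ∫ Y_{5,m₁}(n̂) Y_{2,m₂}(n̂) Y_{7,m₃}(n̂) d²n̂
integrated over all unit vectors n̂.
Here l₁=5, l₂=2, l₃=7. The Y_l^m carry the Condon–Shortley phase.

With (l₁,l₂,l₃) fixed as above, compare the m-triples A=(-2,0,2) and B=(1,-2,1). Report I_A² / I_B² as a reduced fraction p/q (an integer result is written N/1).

36/7

Same 5,2,7: normalisation and zero-m 3j drop out of the ratio.
A: Δ: 0! 10! 4! / 15! → 1/15015; sum: t=0:+1/120960 = 1/120960; 3j²(5 2 7; -2 0 2) = Δ·Π!·Σ² = 24/1001  (sign -1)
B: Δ: 0! 10! 4! / 15! → 1/15015; sum: t=0:+1/414720 = 1/414720; 3j²(5 2 7; 1 -2 1) = Δ·Π!·Σ² = 2/429  (sign +1)
I_A²/I_B² = (24/1001)/(2/429) = 36/7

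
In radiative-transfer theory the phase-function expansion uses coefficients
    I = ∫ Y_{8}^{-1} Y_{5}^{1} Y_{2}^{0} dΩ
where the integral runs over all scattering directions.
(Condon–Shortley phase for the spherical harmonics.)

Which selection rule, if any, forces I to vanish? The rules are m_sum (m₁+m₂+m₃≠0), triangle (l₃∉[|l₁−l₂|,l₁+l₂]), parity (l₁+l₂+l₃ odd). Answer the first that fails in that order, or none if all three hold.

triangle

Σmᵢ = 0  ✓
l₃∈[|l₁−l₂|,l₁+l₂]=[3,13], have l₃=2  ✗
Σlᵢ = 15 ⇒ odd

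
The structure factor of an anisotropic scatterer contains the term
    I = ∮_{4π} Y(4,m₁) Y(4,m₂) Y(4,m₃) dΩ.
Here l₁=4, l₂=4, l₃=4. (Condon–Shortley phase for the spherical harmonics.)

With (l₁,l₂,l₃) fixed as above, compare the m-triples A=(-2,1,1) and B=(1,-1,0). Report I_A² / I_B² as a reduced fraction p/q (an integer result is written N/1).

40/9

Shared (l₁,l₂,l₃)=(4,4,4): N and (l;000)² cancel in I_A²/I_B².
A: Δ = 4!·4!·4!/13! = 1/450450; Racah Σ t=2..4: t=2:+1/576 t=3:−1/144 t=4:+1/576 = -1/288; ⇒ 3j(4 4 4; -2 1 1)² = 20/1001, sgn +1
B: Δ = 4!·4!·4!/13! = 1/450450; Racah Σ t=0..3: t=0:+1/864 t=1:−1/96 t=2:+1/144 t=3:−1/3456 = -1/384; ⇒ 3j(4 4 4; 1 -1 0)² = 9/2002, sgn -1
I_A²/I_B² = (20/1001)/(9/2002) = 40/9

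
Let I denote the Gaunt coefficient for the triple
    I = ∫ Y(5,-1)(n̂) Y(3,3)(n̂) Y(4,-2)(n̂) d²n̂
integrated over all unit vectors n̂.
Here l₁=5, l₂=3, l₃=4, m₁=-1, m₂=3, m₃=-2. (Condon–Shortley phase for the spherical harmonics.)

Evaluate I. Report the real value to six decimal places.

0.143662

Rules hold: Σm=0, L=12 even, 2≤4≤8.
N = 11·7·9 = 693
Δ = 4!·6!·2!/13! = 1/180180
Racah Σ t=1..3: t=1:−1/576 t=2:+1/144 t=3:−1/576 = 1/288
⇒ 3j(5 3 4; 0 0 0)² = 20/1001, sgn +1
Racah Σ t=4..4: t=4:+1/2304 = 1/2304
⇒ 3j(5 3 4; -1 3 -2)² = 75/4004, sgn +1
4πI² = N·(3j₀)²·(3jₘ)² = 3375/13013
I = +1·√(0.259356/4π) = 0.14366244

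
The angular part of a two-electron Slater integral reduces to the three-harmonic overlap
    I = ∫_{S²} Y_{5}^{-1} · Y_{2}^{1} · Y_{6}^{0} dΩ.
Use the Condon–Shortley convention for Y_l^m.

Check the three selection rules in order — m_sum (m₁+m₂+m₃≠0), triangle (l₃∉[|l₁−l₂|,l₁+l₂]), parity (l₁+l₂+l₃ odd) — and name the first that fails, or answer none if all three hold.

azimuthal sum: -1 + 1 + 0 = 0  ✓
3 ≤ 6 ≤ 7 (triangle on l)  ✓
L = 5 + 2 + 6 = 13 (odd)  ✗

parity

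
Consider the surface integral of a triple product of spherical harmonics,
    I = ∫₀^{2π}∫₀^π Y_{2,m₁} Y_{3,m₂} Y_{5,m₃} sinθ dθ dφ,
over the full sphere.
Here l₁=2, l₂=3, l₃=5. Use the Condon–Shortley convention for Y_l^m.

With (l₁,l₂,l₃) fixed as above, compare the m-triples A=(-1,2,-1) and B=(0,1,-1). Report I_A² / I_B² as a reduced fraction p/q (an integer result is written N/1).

Shared (l₁,l₂,l₃)=(2,3,5): N and (l;000)² cancel in I_A²/I_B².
A: Δ = 0!·4!·6!/11! = 1/2310; Racah Σ t=0..0: t=0:+1/720 = 1/720; ⇒ 3j(2 3 5; -1 2 -1)² = 4/385, sgn +1
B: Δ = 0!·4!·6!/11! = 1/2310; Racah Σ t=0..0: t=0:+1/192 = 1/192; ⇒ 3j(2 3 5; 0 1 -1)² = 3/77, sgn +1
I_A²/I_B² = (4/385)/(3/77) = 4/15

4/15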